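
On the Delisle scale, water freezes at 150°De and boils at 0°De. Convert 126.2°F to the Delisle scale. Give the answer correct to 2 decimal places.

First in Celsius: (126.2 - 32) × 5/9 = 52.3333°C.
Linearly onto the Delisle scale: 150 + (52.3333 / 100) × (0 - 150) = 71.50°De.

71.50°De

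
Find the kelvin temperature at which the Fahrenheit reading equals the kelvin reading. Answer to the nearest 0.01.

Let K be the kelvin reading. The Fahrenheit reading is F = 1.8·K - 459.67.
Set F = K: 1.8·K - 459.67 = K.
(0.8)·K = 459.67  ⇒  K = 574.59.

574.59 K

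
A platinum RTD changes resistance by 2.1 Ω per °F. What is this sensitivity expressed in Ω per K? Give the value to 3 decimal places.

3.780 Ω per K

Since only a temperature interval is involved, the additive offset between the scales drops out.
A change of 1 K is a change of 1.8°F, so per K the value is 2.1 × 1.8 = 3.780.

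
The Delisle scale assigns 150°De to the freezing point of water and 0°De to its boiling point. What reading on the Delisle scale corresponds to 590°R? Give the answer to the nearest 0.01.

68.06°De

First in Celsius: (590 - 491.67) × 5/9 = 54.6278°C.
Linearly onto the Delisle scale: 150 + (54.6278 / 100) × (0 - 150) = 68.06°De.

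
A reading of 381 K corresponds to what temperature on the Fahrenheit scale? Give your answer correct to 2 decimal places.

In Celsius: 381 - 273.15 = 107.8500°C.
In Fahrenheit: 107.8500 × 1.8 + 32 = 226.13°F.

226.13°F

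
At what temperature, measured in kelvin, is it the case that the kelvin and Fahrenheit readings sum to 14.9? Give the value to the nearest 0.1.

Let K be the kelvin reading. The Fahrenheit reading is F = 1.8·K - 459.67.
Require K + F = 14.9: (2.8)·K - 459.67 = 14.9.
K = (14.9 + 459.67) / (2.8) = 169.5.

169.5 K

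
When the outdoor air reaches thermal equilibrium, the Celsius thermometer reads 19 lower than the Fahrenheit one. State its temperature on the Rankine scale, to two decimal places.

Let x be the Fahrenheit reading; then the Celsius reading is 5/9·x - 17.7778.
(5/9·x - 17.7778) - x = -19  ⇒  (-4/9)·x = -11/9  ⇒  x = 2.7500°F.
In Celsius: (2.75 - 32) × 5/9 = -16.2500°C.
In Rankine: -16.2500 × 1.8 + 491.67 = 462.42°R.

462.42°R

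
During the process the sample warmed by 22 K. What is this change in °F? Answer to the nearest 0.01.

39.60°F

An interval of 1 K corresponds to 1.8°F.
22 × 1.8 = 39.60.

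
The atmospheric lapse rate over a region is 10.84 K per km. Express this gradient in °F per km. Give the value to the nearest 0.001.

19.512 °F/km

The quantity depends on a temperature interval, so only the ratio of degree sizes applies; the offset between the scales is irrelevant.
A change of 1 K is a change of 1.8°F, so 10.84 × 1.8 = 19.512.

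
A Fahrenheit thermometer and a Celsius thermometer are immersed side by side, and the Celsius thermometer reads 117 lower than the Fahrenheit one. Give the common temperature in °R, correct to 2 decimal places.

682.92°R

Let x be the Fahrenheit reading; then the Celsius reading is 5/9·x - 17.7778.
(5/9·x - 17.7778) - x = -117  ⇒  (-4/9)·x = -99.2222  ⇒  x = 223.2500°F.
In Celsius: (223.25 - 32) × 5/9 = 106.2500°C.
In Rankine: 106.2500 × 1.8 + 491.67 = 682.92°R.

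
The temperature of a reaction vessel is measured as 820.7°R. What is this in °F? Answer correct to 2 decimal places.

In Celsius: (820.7 - 491.67) × 5/9 = 182.7944°C.
In Fahrenheit: 182.7944 × 1.8 + 32 = 361.03°F.

361.03°F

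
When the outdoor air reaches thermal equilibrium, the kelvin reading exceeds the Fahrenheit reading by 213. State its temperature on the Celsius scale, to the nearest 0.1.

35.2°C

Let x be the Fahrenheit reading; then the kelvin reading is 5/9·x + 255.372.
(5/9·x + 255.372) - x = 213  ⇒  (-4/9)·x = -42.3722  ⇒  x = 95.3375°F.
In Celsius: (95.3375 - 32) × 5/9 = 35.2°C.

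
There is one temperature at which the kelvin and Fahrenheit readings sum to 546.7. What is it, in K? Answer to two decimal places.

359.42 K

Let K be the kelvin reading. The Fahrenheit reading is F = 1.8·K - 459.67.
Require K + F = 546.7: (2.8)·K - 459.67 = 546.7.
K = (546.7 + 459.67) / (2.8) = 359.42.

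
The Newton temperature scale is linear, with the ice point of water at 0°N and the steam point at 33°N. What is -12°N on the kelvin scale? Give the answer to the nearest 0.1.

Linear interpolation between the fixed points: C = (-12 - 0) × 100 / (33 - 0) = -36.3636°C.
Then -36.3636 + 273.15 = 236.8 K.

236.8 K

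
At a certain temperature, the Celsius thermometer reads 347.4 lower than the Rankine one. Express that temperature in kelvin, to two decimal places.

92.81 K

Let x be the Rankine reading; then the Celsius reading is 5/9·x - 273.15.
(5/9·x - 273.15) - x = -347.4  ⇒  (-4/9)·x = -74.25  ⇒  x = 167.0625°R.
In Celsius: (167.0625 - 491.67) × 5/9 = -180.3375°C.
In kelvin: -180.3375 + 273.15 = 92.81 K.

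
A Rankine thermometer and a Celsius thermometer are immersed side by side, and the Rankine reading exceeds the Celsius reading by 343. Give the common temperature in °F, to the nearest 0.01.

Let x be the Rankine reading; then the Celsius reading is 5/9·x - 273.15.
(5/9·x - 273.15) - x = -343  ⇒  (-4/9)·x = -69.85  ⇒  x = 157.1625°R.
In Celsius: (157.1625 - 491.67) × 5/9 = -185.8375°C.
In Fahrenheit: -185.8375 × 1.8 + 32 = -302.51°F.

-302.51°F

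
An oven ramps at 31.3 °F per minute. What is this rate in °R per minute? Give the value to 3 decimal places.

31.300 °R/minute

The quantity depends on a temperature interval, so only the ratio of degree sizes applies; the offset between the scales is irrelevant.
A change of 1°F is a change of 1°R, so 31.3 × 1 = 31.300.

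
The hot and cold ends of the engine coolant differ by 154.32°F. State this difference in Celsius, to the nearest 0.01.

Only the scale ratio 5/9 matters for a change in temperature.
154.32 × 5/9 = 85.73.

85.73°C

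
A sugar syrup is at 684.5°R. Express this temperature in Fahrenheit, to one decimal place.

In Celsius: (684.5 - 491.67) × 5/9 = 107.1278°C.
In Fahrenheit: 107.1278 × 1.8 + 32 = 224.8°F.

224.8°F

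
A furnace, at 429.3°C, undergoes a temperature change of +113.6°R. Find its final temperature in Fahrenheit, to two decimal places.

918.34°F

The 113.6°R change is an interval, so only the factor 5/9 applies: +113.6 × 5/9 = +63.1111°C.
Final Celsius temperature: 429.3000 + 63.1111 = 492.4111°C.
In Fahrenheit: 492.4111 × 1.8 + 32 = 918.34°F.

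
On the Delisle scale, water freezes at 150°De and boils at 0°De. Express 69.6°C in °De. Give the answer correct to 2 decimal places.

Linearly onto the Delisle scale: 150 + (69.6000 / 100) × (0 - 150) = 45.60°De.

45.60°De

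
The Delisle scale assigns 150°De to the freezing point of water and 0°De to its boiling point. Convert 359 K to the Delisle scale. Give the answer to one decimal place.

21.2°De

First in Celsius: 359 - 273.15 = 85.8500°C.
Linearly onto the Delisle scale: 150 + (85.8500 / 100) × (0 - 150) = 21.2°De.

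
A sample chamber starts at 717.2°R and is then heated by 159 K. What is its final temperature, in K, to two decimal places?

Initial temperature in Celsius: (717.2 - 491.67) × 5/9 = 125.2944°C.
The 159 K change is an interval; Kelvin and Celsius degrees are the same size, so ΔC = +159°C.
Final Celsius temperature: 125.2944 + 159.0000 = 284.2944°C.
In kelvin: 284.2944 + 273.15 = 557.44 K.

557.44 K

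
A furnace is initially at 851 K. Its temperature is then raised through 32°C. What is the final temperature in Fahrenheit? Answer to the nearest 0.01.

1129.73°F

Initial temperature in Celsius: 851 - 273.15 = 577.8500°C.
Final Celsius temperature: 577.8500 + 32.0000 = 609.8500°C.
In Fahrenheit: 609.8500 × 1.8 + 32 = 1129.73°F.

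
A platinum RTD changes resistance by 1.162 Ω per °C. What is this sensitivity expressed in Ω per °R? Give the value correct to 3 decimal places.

The quantity depends on a temperature interval, so only the ratio of degree sizes applies; the offset between the scales is irrelevant.
A change of 1°R is a change of 5/9°C, so per °R the value is 1.162 × 5/9 = 0.646.

0.646 Ω per °R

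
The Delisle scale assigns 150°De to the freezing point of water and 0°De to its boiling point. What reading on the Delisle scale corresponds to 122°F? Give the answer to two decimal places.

75.00°De

First in Celsius: (122 - 32) × 5/9 = 50.0000°C.
Linearly onto the Delisle scale: 150 + (50.0000 / 100) × (0 - 150) = 75.00°De.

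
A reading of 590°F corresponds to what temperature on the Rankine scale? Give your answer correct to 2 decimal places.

1049.67°R

In Celsius: (590 - 32) × 5/9 = 310.0000°C.
In Rankine: 310.0000 × 1.8 + 491.67 = 1049.67°R.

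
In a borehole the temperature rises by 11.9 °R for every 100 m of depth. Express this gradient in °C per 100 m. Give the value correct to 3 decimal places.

The quantity depends on a temperature interval, so only the ratio of degree sizes applies; the offset between the scales is irrelevant.
A change of 1°R is a change of 5/9°C, so 11.9 × 5/9 = 6.611.

6.611 °C/100 m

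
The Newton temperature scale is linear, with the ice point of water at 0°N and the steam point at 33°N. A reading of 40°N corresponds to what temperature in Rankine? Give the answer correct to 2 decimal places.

709.85°R

Linear interpolation between the fixed points: C = (40 - 0) × 100 / (33 - 0) = 121.2121°C.
Then 121.2121 × 1.8 + 491.67 = 709.85°R.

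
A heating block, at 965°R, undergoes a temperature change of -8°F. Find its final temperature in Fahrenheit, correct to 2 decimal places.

497.33°F

Initial temperature in Celsius: (965 - 491.67) × 5/9 = 262.9611°C.
The 8°F change is an interval, so only the factor 5/9 applies: -8 × 5/9 = -4.4444°C.
Final Celsius temperature: 262.9611 - 4.4444 = 258.5167°C.
In Fahrenheit: 258.5167 × 1.8 + 32 = 497.33°F.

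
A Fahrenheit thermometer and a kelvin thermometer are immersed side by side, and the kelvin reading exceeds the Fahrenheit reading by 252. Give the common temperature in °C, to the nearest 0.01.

-13.56°C

Let x be the Fahrenheit reading; then the kelvin reading is 5/9·x + 255.372.
(5/9·x + 255.372) - x = 252  ⇒  (-4/9)·x = -3.37222  ⇒  x = 7.5875°F.
In Celsius: (7.5875 - 32) × 5/9 = -13.56°C.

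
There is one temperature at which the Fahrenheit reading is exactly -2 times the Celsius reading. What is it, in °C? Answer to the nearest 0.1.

-8.4°C

Let C be the Celsius reading. The Fahrenheit reading is F = 1.8·C + 32.
Require F = -2·C: 1.8·C + 32 = -2·C.
(3.8)·C = -32  ⇒  C = -8.4.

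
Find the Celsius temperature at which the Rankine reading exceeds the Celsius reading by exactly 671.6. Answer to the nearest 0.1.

Let C be the Celsius reading. The Rankine reading is R = 1.8·C + 491.67.
Require R - C = 671.6: (0.8)·C + 491.67 = 671.6.
C = (671.6 - 491.67) / (0.8) = 224.9.

224.9°C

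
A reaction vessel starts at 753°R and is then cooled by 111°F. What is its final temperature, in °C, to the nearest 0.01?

Initial temperature in Celsius: (753 - 491.67) × 5/9 = 145.1833°C.
The 111°F change is an interval, so only the factor 5/9 applies: -111 × 5/9 = -61.6667°C.
Final Celsius temperature: 145.1833 - 61.6667 = 83.5167°C.

83.52°C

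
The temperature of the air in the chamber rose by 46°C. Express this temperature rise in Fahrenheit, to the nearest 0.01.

An interval of 1°C corresponds to 1.8°F.
46 × 1.8 = 82.80.

82.80°F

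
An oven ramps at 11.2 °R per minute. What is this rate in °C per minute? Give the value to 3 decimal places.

6.222 °C/minute

Since only a temperature interval is involved, the additive offset between the scales drops out.
A change of 1°R is a change of 5/9°C, so 11.2 × 5/9 = 6.222.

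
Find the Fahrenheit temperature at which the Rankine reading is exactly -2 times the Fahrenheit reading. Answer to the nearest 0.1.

Let F be the Fahrenheit reading. The Rankine reading is R = 1·F + 459.67.
Require R = -2·F: 1·F + 459.67 = -2·F.
(3)·F = -459.67  ⇒  F = -153.2.

-153.2°F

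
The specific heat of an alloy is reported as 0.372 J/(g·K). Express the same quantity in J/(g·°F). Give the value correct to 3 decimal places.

Since only a temperature interval is involved, the additive offset between the scales drops out.
A change of 1°F is a change of 5/9 K, so per °F the value is 0.372 × 5/9 = 0.207.

0.207 J/(g·°F)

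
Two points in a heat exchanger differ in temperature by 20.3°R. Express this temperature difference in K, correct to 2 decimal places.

An interval of 1°R corresponds to 5/9 K.
20.3 × 5/9 = 11.28.

11.28 K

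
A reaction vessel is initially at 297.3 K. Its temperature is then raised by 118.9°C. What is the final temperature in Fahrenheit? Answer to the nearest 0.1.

Initial temperature in Celsius: 297.3 - 273.15 = 24.1500°C.
Final Celsius temperature: 24.1500 + 118.9000 = 143.0500°C.
In Fahrenheit: 143.0500 × 1.8 + 32 = 289.5°F.

289.5°F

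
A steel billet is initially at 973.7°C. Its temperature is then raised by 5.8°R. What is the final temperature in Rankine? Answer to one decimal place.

2250.1°R

The 5.8°R change is an interval, so only the factor 5/9 applies: +5.8 × 5/9 = +3.2222°C.
Final Celsius temperature: 973.7000 + 3.2222 = 976.9222°C.
In Rankine: 976.9222 × 1.8 + 491.67 = 2250.1°R.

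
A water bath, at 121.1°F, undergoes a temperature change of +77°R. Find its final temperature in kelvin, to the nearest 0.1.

Initial temperature in Celsius: (121.1 - 32) × 5/9 = 49.5000°C.
The 77°R change is an interval, so only the factor 5/9 applies: +77 × 5/9 = +42.7778°C.
Final Celsius temperature: 49.5000 + 42.7778 = 92.2778°C.
In kelvin: 92.2778 + 273.15 = 365.4 K.

365.4 K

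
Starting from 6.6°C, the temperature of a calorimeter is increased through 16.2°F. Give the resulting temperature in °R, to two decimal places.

519.75°R

The 16.2°F change is an interval, so only the factor 5/9 applies: +16.2 × 5/9 = +9.0000°C.
Final Celsius temperature: 6.6000 + 9.0000 = 15.6000°C.
In Rankine: 15.6000 × 1.8 + 491.67 = 519.75°R.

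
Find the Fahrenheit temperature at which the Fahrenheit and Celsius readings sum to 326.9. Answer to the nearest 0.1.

Let F be the Fahrenheit reading. The Celsius reading is C = 5/9·F - 17.7778.
Require F + C = 326.9: (14/9)·F - 17.7778 = 326.9.
F = (326.9 + 17.7778) / (14/9) = 221.6.

221.6°F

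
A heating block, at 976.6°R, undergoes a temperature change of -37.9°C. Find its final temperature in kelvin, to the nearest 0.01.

Initial temperature in Celsius: (976.6 - 491.67) × 5/9 = 269.4056°C.
Final Celsius temperature: 269.4056 - 37.9000 = 231.5056°C.
In kelvin: 231.5056 + 273.15 = 504.66 K.

504.66 K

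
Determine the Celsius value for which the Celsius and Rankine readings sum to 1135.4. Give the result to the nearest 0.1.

229.9°C

Let C be the Celsius reading. The Rankine reading is R = 1.8·C + 491.67.
Require C + R = 1135.4: (2.8)·C + 491.67 = 1135.4.
C = (1135.4 - 491.67) / (2.8) = 229.9.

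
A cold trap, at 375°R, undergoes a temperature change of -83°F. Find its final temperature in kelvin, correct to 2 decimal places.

Initial temperature in Celsius: (375 - 491.67) × 5/9 = -64.8167°C.
The 83°F change is an interval, so only the factor 5/9 applies: -83 × 5/9 = -46.1111°C.
Final Celsius temperature: -64.8167 - 46.1111 = -110.9278°C.
In kelvin: -110.9278 + 273.15 = 162.22 K.

162.22 K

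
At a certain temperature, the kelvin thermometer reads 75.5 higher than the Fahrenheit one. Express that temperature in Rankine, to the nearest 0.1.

864.4°R

Let x be the Fahrenheit reading; then the kelvin reading is 5/9·x + 255.372.
(5/9·x + 255.372) - x = 75.5  ⇒  (-4/9)·x = -179.872  ⇒  x = 404.7125°F.
In Celsius: (404.7125 - 32) × 5/9 = 207.0625°C.
In Rankine: 207.0625 × 1.8 + 491.67 = 864.4°R.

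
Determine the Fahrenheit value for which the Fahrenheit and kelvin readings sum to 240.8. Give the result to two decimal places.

-9.37°F

Let F be the Fahrenheit reading. The kelvin reading is K = 5/9·F + 255.372.
Require F + K = 240.8: (14/9)·F + 255.372 = 240.8.
F = (240.8 - 255.372) / (14/9) = -9.37.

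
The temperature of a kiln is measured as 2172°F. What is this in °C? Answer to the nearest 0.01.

In Celsius: (2172 - 32) × 5/9 = 1188.8889°C.

1188.89°C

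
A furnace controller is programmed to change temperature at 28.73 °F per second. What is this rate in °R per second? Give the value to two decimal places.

28.73 °R/second

Since only a temperature interval is involved, the additive offset between the scales drops out.
A change of 1°F is a change of 1°R, so 28.73 × 1 = 28.73.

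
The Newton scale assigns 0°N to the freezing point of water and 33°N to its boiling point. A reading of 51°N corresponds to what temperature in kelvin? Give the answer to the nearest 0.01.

427.70 K

Linear interpolation between the fixed points: C = (51 - 0) × 100 / (33 - 0) = 154.5455°C.
Then 154.5455 + 273.15 = 427.70 K.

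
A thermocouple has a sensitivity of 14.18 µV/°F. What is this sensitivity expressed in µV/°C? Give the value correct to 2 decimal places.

The quantity depends on a temperature interval, so only the ratio of degree sizes applies; the offset between the scales is irrelevant.
A change of 1°C is a change of 1.8°F, so per °C the value is 14.18 × 1.8 = 25.52.

25.52 µV/°C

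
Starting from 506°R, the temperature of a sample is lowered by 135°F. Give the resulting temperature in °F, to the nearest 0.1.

Initial temperature in Celsius: (506 - 491.67) × 5/9 = 7.9611°C.
The 135°F change is an interval, so only the factor 5/9 applies: -135 × 5/9 = -75.0000°C.
Final Celsius temperature: 7.9611 - 75.0000 = -67.0389°C.
In Fahrenheit: -67.0389 × 1.8 + 32 = -88.7°F.

-88.7°F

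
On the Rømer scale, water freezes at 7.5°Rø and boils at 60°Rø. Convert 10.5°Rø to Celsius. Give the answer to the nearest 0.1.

Linear interpolation between the fixed points: C = (10.5 - 7.5) × 100 / (60 - 7.5) = 5.7143°C.

5.7°C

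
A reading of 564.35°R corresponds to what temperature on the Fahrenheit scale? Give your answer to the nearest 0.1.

In Celsius: (564.35 - 491.67) × 5/9 = 40.3778°C.
In Fahrenheit: 40.3778 × 1.8 + 32 = 104.7°F.

104.7°F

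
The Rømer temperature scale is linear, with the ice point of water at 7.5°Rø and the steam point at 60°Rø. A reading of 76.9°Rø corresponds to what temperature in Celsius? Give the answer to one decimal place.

Linear interpolation between the fixed points: C = (76.9 - 7.5) × 100 / (60 - 7.5) = 132.1905°C.

132.2°C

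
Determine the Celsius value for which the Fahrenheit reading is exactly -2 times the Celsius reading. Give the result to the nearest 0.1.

-8.4°C

Let C be the Celsius reading. The Fahrenheit reading is F = 1.8·C + 32.
Require F = -2·C: 1.8·C + 32 = -2·C.
(3.8)·C = -32  ⇒  C = -8.4.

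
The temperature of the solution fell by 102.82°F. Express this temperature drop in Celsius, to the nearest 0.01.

Only the scale ratio 5/9 matters for a change in temperature.
102.82 × 5/9 = 57.12.

57.12°C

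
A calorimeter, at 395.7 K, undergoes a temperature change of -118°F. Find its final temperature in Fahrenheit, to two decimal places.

134.59°F

Initial temperature in Celsius: 395.7 - 273.15 = 122.5500°C.
The 118°F change is an interval, so only the factor 5/9 applies: -118 × 5/9 = -65.5556°C.
Final Celsius temperature: 122.5500 - 65.5556 = 56.9944°C.
In Fahrenheit: 56.9944 × 1.8 + 32 = 134.59°F.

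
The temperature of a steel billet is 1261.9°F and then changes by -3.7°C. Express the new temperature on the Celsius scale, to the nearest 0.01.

Initial temperature in Celsius: (1261.9 - 32) × 5/9 = 683.2778°C.
Final Celsius temperature: 683.2778 - 3.7000 = 679.5778°C.

679.58°C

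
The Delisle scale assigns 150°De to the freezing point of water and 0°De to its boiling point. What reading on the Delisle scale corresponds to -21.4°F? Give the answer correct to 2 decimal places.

194.50°De

First in Celsius: (-21.4 - 32) × 5/9 = -29.6667°C.
Linearly onto the Delisle scale: 150 + (-29.6667 / 100) × (0 - 150) = 194.50°De.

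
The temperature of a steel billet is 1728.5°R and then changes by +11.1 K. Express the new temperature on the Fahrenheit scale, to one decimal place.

Initial temperature in Celsius: (1728.5 - 491.67) × 5/9 = 687.1278°C.
The 11.1 K change is an interval; Kelvin and Celsius degrees are the same size, so ΔC = +11.1°C.
Final Celsius temperature: 687.1278 + 11.1000 = 698.2278°C.
In Fahrenheit: 698.2278 × 1.8 + 32 = 1288.8°F.

1288.8°F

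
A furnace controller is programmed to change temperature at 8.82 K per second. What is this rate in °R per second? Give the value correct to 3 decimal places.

15.876 °R/second

Since only a temperature interval is involved, the additive offset between the scales drops out.
A change of 1 K is a change of 1.8°R, so 8.82 × 1.8 = 15.876.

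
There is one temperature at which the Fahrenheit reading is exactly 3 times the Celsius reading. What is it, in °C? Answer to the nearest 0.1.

Let C be the Celsius reading. The Fahrenheit reading is F = 1.8·C + 32.
Require F = 3·C: 1.8·C + 32 = 3·C.
(-1.2)·C = -32  ⇒  C = 26.7.

26.7°C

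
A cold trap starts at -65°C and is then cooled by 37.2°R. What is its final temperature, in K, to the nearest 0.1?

187.5 K

The 37.2°R change is an interval, so only the factor 5/9 applies: -37.2 × 5/9 = -20.6667°C.
Final Celsius temperature: -65.0000 - 20.6667 = -85.6667°C.
In kelvin: -85.6667 + 273.15 = 187.5 K.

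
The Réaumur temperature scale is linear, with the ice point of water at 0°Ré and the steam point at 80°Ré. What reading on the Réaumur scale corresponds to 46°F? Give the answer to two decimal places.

6.22°Ré

First in Celsius: (46 - 32) × 5/9 = 7.7778°C.
Linearly onto the Réaumur scale: 0 + (7.7778 / 100) × (80 - 0) = 6.22°Ré.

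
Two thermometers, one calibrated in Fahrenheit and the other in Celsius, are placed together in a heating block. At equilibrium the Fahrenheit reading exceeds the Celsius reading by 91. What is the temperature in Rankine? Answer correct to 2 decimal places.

Let x be the Fahrenheit reading; then the Celsius reading is 5/9·x - 17.7778.
(5/9·x - 17.7778) - x = -91  ⇒  (-4/9)·x = -73.2222  ⇒  x = 164.7500°F.
In Celsius: (164.75 - 32) × 5/9 = 73.7500°C.
In Rankine: 73.7500 × 1.8 + 491.67 = 624.42°R.

624.42°R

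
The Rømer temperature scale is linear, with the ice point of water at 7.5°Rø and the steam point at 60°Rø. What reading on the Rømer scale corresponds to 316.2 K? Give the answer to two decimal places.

First in Celsius: 316.2 - 273.15 = 43.0500°C.
Linearly onto the Rømer scale: 7.5 + (43.0500 / 100) × (60 - 7.5) = 30.10°Rø.

30.10°Rø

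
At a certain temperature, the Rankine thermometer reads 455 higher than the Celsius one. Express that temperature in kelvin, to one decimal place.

Let x be the Celsius reading; then the Rankine reading is 1.8·x + 491.67.
(1.8·x + 491.67) - x = 455  ⇒  (0.8)·x = -36.67  ⇒  x = -45.8375°C.
In kelvin: -45.8375 + 273.15 = 227.3 K.

227.3 K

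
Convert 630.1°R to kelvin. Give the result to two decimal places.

In Celsius: (630.1 - 491.67) × 5/9 = 76.9056°C.
In kelvin: 76.9056 + 273.15 = 350.06 K.

350.06 K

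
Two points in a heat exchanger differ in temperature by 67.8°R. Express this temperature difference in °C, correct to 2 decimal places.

37.67°C

For a temperature interval the offset drops out; only the factor 5/9 applies.
67.8 × 5/9 = 37.67.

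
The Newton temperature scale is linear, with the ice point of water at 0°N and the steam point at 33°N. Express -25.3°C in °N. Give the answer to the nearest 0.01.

-8.35°N

Linearly onto the Newton scale: 0 + (-25.3000 / 100) × (33 - 0) = -8.35°N.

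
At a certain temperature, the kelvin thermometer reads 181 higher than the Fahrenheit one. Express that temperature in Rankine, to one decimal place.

627.0°R

Let x be the Fahrenheit reading; then the kelvin reading is 5/9·x + 255.372.
(5/9·x + 255.372) - x = 181  ⇒  (-4/9)·x = -74.3722  ⇒  x = 167.3375°F.
In Celsius: (167.3375 - 32) × 5/9 = 75.1875°C.
In Rankine: 75.1875 × 1.8 + 491.67 = 627.0°R.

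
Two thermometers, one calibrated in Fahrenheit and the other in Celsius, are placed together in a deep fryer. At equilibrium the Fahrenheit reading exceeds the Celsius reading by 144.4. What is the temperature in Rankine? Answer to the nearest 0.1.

744.6°R

Let x be the Fahrenheit reading; then the Celsius reading is 5/9·x - 17.7778.
(5/9·x - 17.7778) - x = -144.4  ⇒  (-4/9)·x = -126.622  ⇒  x = 284.9000°F.
In Celsius: (284.9 - 32) × 5/9 = 140.5000°C.
In Rankine: 140.5000 × 1.8 + 491.67 = 744.6°R.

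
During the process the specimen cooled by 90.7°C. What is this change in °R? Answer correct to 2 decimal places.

For a temperature interval the offset drops out; only the factor 1.8 applies.
90.7 × 1.8 = 163.26.

163.26°R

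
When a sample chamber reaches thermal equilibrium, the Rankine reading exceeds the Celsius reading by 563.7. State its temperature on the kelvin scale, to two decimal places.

363.19 K

Let x be the Celsius reading; then the Rankine reading is 1.8·x + 491.67.
(1.8·x + 491.67) - x = 563.7  ⇒  (0.8)·x = 72.03  ⇒  x = 90.0375°C.
In kelvin: 90.0375 + 273.15 = 363.19 K.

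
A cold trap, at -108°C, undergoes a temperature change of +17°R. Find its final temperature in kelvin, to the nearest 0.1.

174.6 K

The 17°R change is an interval, so only the factor 5/9 applies: +17 × 5/9 = +9.4444°C.
Final Celsius temperature: -108.0000 + 9.4444 = -98.5556°C.
In kelvin: -98.5556 + 273.15 = 174.6 K.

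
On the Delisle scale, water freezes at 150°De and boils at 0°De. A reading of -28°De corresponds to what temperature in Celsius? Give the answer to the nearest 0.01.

Linear interpolation between the fixed points: C = (-28 - 150) × 100 / (0 - 150) = 118.6667°C.

118.67°C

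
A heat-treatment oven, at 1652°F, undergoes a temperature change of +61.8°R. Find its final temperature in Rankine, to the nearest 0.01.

2173.47°R

Initial temperature in Celsius: (1652 - 32) × 5/9 = 900.0000°C.
The 61.8°R change is an interval, so only the factor 5/9 applies: +61.8 × 5/9 = +34.3333°C.
Final Celsius temperature: 900.0000 + 34.3333 = 934.3333°C.
In Rankine: 934.3333 × 1.8 + 491.67 = 2173.47°R.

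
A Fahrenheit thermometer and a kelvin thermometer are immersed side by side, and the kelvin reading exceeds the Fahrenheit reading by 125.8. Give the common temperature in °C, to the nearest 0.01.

Let x be the Fahrenheit reading; then the kelvin reading is 5/9·x + 255.372.
(5/9·x + 255.372) - x = 125.8  ⇒  (-4/9)·x = -129.572  ⇒  x = 291.5375°F.
In Celsius: (291.5375 - 32) × 5/9 = 144.19°C.

144.19°C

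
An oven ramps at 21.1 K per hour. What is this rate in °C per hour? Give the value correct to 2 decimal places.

21.10 °C/hour

Since only a temperature interval is involved, the additive offset between the scales drops out.
A change of 1 K is a change of 1°C, so 21.1 × 1 = 21.10.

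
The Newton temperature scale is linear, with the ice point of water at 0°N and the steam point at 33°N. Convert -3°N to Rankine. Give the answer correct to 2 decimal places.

475.31°R

Linear interpolation between the fixed points: C = (-3 - 0) × 100 / (33 - 0) = -9.0909°C.
Then -9.0909 × 1.8 + 491.67 = 475.31°R.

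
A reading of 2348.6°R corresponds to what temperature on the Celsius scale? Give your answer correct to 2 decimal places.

In Celsius: (2348.6 - 491.67) × 5/9 = 1031.6278°C.

1031.63°C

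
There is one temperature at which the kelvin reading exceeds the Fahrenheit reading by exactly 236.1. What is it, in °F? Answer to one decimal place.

Let F be the Fahrenheit reading. The kelvin reading is K = 5/9·F + 255.372.
Require K - F = 236.1: (-4/9)·F + 255.372 = 236.1.
F = (236.1 - 255.372) / (-4/9) = 43.4.

43.4°F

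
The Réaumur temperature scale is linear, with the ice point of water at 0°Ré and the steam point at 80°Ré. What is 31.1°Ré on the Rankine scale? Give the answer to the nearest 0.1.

561.6°R

Linear interpolation between the fixed points: C = (31.1 - 0) × 100 / (80 - 0) = 38.8750°C.
Then 38.8750 × 1.8 + 491.67 = 561.6°R.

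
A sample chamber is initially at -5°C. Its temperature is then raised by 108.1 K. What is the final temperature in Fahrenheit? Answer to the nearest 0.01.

The 108.1 K change is an interval; Kelvin and Celsius degrees are the same size, so ΔC = +108.1°C.
Final Celsius temperature: -5.0000 + 108.1000 = 103.1000°C.
In Fahrenheit: 103.1000 × 1.8 + 32 = 217.58°F.

217.58°F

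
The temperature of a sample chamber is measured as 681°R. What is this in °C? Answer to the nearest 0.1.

In Celsius: (681 - 491.67) × 5/9 = 105.1833°C.

105.2°C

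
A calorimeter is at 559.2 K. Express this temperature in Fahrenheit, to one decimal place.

546.9°F

In Celsius: 559.2 - 273.15 = 286.0500°C.
In Fahrenheit: 286.0500 × 1.8 + 32 = 546.9°F.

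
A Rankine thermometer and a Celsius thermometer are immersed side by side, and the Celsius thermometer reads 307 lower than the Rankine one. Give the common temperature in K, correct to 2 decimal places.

42.31 K

Let x be the Rankine reading; then the Celsius reading is 5/9·x - 273.15.
(5/9·x - 273.15) - x = -307  ⇒  (-4/9)·x = -33.85  ⇒  x = 76.1625°R.
In Celsius: (76.1625 - 491.67) × 5/9 = -230.8375°C.
In kelvin: -230.8375 + 273.15 = 42.31 K.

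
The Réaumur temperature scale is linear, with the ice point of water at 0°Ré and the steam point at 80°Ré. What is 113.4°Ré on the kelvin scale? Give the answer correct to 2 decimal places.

Linear interpolation between the fixed points: C = (113.4 - 0) × 100 / (80 - 0) = 141.7500°C.
Then 141.7500 + 273.15 = 414.90 K.

414.90 K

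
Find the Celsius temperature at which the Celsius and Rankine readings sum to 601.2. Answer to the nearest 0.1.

Let C be the Celsius reading. The Rankine reading is R = 1.8·C + 491.67.
Require C + R = 601.2: (2.8)·C + 491.67 = 601.2.
C = (601.2 - 491.67) / (2.8) = 39.1.

39.1°C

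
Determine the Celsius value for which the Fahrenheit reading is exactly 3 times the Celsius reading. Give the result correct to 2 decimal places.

Let C be the Celsius reading. The Fahrenheit reading is F = 1.8·C + 32.
Require F = 3·C: 1.8·C + 32 = 3·C.
(-1.2)·C = -32  ⇒  C = 26.67.

26.67°C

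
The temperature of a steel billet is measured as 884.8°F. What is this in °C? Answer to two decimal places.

In Celsius: (884.8 - 32) × 5/9 = 473.7778°C.

473.78°C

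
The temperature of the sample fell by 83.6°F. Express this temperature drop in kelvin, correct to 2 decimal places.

For a temperature interval the offset drops out; only the factor 5/9 applies.
83.6 × 5/9 = 46.44.

46.44 K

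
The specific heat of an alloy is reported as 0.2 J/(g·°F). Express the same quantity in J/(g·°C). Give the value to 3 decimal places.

0.360 J/(g·°C)

The quantity depends on a temperature interval, so only the ratio of degree sizes applies; the offset between the scales is irrelevant.
A change of 1°C is a change of 1.8°F, so per °C the value is 0.2 × 1.8 = 0.360.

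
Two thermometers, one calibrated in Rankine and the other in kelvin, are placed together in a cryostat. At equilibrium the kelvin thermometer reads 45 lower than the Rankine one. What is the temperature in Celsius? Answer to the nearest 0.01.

-216.90°C

Let x be the Rankine reading; then the kelvin reading is 5/9·x.
(5/9·x) - x = -45  ⇒  (-4/9)·x = -45  ⇒  x = 101.2500°R.
In Celsius: (101.25 - 491.67) × 5/9 = -216.90°C.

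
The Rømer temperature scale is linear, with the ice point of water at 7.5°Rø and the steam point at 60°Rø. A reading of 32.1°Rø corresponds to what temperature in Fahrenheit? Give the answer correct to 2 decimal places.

116.34°F

Linear interpolation between the fixed points: C = (32.1 - 7.5) × 100 / (60 - 7.5) = 46.8571°C.
Then 46.8571 × 1.8 + 32 = 116.34°F.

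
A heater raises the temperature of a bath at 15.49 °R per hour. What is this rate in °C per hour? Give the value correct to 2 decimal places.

The quantity depends on a temperature interval, so only the ratio of degree sizes applies; the offset between the scales is irrelevant.
A change of 1°R is a change of 5/9°C, so 15.49 × 5/9 = 8.61.

8.61 °C/hour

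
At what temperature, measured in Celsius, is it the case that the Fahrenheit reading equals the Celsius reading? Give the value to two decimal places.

-40.00°C

Let C be the Celsius reading. The Fahrenheit reading is F = 1.8·C + 32.
Set F = C: 1.8·C + 32 = C.
(0.8)·C = -32  ⇒  C = -40.00.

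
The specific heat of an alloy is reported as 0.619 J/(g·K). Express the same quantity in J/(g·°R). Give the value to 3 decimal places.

0.344 J/(g·°R)

The quantity depends on a temperature interval, so only the ratio of degree sizes applies; the offset between the scales is irrelevant.
A change of 1°R is a change of 5/9 K, so per °R the value is 0.619 × 5/9 = 0.344.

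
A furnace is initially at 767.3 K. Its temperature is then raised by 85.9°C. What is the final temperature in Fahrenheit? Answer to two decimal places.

1076.09°F

Initial temperature in Celsius: 767.3 - 273.15 = 494.1500°C.
Final Celsius temperature: 494.1500 + 85.9000 = 580.0500°C.
In Fahrenheit: 580.0500 × 1.8 + 32 = 1076.09°F.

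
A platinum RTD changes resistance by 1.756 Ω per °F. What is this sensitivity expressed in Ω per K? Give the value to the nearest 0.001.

The quantity depends on a temperature interval, so only the ratio of degree sizes applies; the offset between the scales is irrelevant.
A change of 1 K is a change of 1.8°F, so per K the value is 1.756 × 1.8 = 3.161.

3.161 Ω per K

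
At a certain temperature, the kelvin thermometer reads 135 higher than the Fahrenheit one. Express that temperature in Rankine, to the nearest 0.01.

Let x be the Fahrenheit reading; then the kelvin reading is 5/9·x + 255.372.
(5/9·x + 255.372) - x = 135  ⇒  (-4/9)·x = -120.372  ⇒  x = 270.8375°F.
In Celsius: (270.8375 - 32) × 5/9 = 132.6875°C.
In Rankine: 132.6875 × 1.8 + 491.67 = 730.51°R.

730.51°R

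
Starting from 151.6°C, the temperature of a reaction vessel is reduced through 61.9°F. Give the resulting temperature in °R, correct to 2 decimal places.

702.65°R

The 61.9°F change is an interval, so only the factor 5/9 applies: -61.9 × 5/9 = -34.3889°C.
Final Celsius temperature: 151.6000 - 34.3889 = 117.2111°C.
In Rankine: 117.2111 × 1.8 + 491.67 = 702.65°R.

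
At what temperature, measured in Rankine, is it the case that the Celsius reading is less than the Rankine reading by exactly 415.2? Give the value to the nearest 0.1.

Let R be the Rankine reading. The Celsius reading is C = 5/9·R - 273.15.
Require C - R = -415.2: (-4/9)·R - 273.15 = -415.2.
R = (-415.2 + 273.15) / (-4/9) = 319.6.

319.6°R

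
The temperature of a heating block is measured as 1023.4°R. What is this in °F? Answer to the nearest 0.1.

In Celsius: (1023.4 - 491.67) × 5/9 = 295.4056°C.
In Fahrenheit: 295.4056 × 1.8 + 32 = 563.7°F.

563.7°F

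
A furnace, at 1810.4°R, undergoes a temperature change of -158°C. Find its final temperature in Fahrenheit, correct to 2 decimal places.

1066.33°F

Initial temperature in Celsius: (1810.4 - 491.67) × 5/9 = 732.6278°C.
Final Celsius temperature: 732.6278 - 158.0000 = 574.6278°C.
In Fahrenheit: 574.6278 × 1.8 + 32 = 1066.33°F.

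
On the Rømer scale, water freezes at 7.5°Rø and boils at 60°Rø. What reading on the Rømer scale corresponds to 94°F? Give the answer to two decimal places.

25.58°Rø

First in Celsius: (94 - 32) × 5/9 = 34.4444°C.
Linearly onto the Rømer scale: 7.5 + (34.4444 / 100) × (60 - 7.5) = 25.58°Rø.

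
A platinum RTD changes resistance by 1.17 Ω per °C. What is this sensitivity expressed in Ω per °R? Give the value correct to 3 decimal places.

0.650 Ω per °R

The quantity depends on a temperature interval, so only the ratio of degree sizes applies; the offset between the scales is irrelevant.
A change of 1°R is a change of 5/9°C, so per °R the value is 1.17 × 5/9 = 0.650.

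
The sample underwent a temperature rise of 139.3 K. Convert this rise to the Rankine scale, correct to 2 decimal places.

250.74°R

For a temperature interval the offset drops out; only the factor 1.8 applies.
139.3 × 1.8 = 250.74.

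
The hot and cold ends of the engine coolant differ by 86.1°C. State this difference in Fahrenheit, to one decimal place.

An interval of 1°C corresponds to 1.8°F.
86.1 × 1.8 = 155.0.

155.0°F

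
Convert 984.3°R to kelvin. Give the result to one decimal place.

In Celsius: (984.3 - 491.67) × 5/9 = 273.6833°C.
In kelvin: 273.6833 + 273.15 = 546.8 K.

546.8 K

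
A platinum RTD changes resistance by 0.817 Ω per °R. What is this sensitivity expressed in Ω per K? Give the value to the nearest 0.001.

1.471 Ω per K

The quantity depends on a temperature interval, so only the ratio of degree sizes applies; the offset between the scales is irrelevant.
A change of 1 K is a change of 1.8°R, so per K the value is 0.817 × 1.8 = 1.471.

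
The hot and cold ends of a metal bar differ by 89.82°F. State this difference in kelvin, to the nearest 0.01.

49.90 K

For a temperature interval the offset drops out; only the factor 5/9 applies.
89.82 × 5/9 = 49.90.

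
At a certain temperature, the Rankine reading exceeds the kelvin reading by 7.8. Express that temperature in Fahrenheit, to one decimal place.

Let x be the Rankine reading; then the kelvin reading is 5/9·x.
(5/9·x) - x = -7.8  ⇒  (-4/9)·x = -7.8  ⇒  x = 17.5500°R.
In Celsius: (17.55 - 491.67) × 5/9 = -263.4000°C.
In Fahrenheit: -263.4000 × 1.8 + 32 = -442.1°F.

-442.1°F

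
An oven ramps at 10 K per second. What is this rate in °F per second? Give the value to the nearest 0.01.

The quantity depends on a temperature interval, so only the ratio of degree sizes applies; the offset between the scales is irrelevant.
A change of 1 K is a change of 1.8°F, so 10 × 1.8 = 18.00.

18.00 °F/second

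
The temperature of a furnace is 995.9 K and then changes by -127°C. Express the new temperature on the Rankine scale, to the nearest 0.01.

Initial temperature in Celsius: 995.9 - 273.15 = 722.7500°C.
Final Celsius temperature: 722.7500 - 127.0000 = 595.7500°C.
In Rankine: 595.7500 × 1.8 + 491.67 = 1564.02°R.

1564.02°R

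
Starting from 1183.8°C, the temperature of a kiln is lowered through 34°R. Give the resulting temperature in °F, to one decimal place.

The 34°R change is an interval, so only the factor 5/9 applies: -34 × 5/9 = -18.8889°C.
Final Celsius temperature: 1183.8000 - 18.8889 = 1164.9111°C.
In Fahrenheit: 1164.9111 × 1.8 + 32 = 2128.8°F.

2128.8°F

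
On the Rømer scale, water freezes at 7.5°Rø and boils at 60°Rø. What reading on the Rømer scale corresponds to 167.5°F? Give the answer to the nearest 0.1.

First in Celsius: (167.5 - 32) × 5/9 = 75.2778°C.
Linearly onto the Rømer scale: 7.5 + (75.2778 / 100) × (60 - 7.5) = 47.0°Rø.

47.0°Rø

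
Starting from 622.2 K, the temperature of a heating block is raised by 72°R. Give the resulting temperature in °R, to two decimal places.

Initial temperature in Celsius: 622.2 - 273.15 = 349.0500°C.
The 72°R change is an interval, so only the factor 5/9 applies: +72 × 5/9 = +40.0000°C.
Final Celsius temperature: 349.0500 + 40.0000 = 389.0500°C.
In Rankine: 389.0500 × 1.8 + 491.67 = 1191.96°R.

1191.96°R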